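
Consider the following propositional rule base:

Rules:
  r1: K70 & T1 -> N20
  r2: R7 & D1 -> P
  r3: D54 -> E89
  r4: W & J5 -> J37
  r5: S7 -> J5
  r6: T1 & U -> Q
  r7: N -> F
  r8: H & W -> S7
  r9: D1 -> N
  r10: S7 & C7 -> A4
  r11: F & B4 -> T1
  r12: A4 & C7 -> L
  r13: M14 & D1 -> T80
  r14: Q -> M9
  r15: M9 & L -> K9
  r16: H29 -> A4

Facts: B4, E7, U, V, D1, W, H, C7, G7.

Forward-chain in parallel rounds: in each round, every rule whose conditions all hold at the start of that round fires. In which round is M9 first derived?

5

[1] r8 [H & W -> S7]; r9 [D1 -> N]. ⇒ new: S7, N.
[2] r5 [S7 -> J5]; r7 [N -> F]; r10 [S7 & C7 -> A4]. ⇒ new: J5, F, A4.
[3] r4 [W & J5 -> J37]; r11 [F & B4 -> T1]; r12 [A4 & C7 -> L]. ⇒ new: J37, T1, L.
[4] r6 [T1 & U -> Q]. ⇒ new: Q.
[5] r14 [Q -> M9]. ⇒ new: M9.
M9 first appears in round 5.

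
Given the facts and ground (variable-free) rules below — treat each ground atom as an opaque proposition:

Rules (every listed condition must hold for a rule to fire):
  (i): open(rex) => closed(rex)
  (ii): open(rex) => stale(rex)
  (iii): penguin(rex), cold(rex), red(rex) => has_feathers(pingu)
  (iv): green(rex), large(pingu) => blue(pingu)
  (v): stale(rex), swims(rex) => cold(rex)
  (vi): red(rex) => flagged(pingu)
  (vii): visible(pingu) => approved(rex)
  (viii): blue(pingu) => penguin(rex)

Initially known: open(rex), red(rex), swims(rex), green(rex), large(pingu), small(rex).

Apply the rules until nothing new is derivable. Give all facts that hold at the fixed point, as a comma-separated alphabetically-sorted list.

Round 1: (i) [open(rex) => closed(rex)]; (ii) [open(rex) => stale(rex)]; (iv) [green(rex), large(pingu) => blue(pingu)]; (vi) [red(rex) => flagged(pingu)]. Adds closed(rex), stale(rex), blue(pingu), flagged(pingu).
Round 2: (v) [stale(rex), swims(rex) => cold(rex)]; (viii) [blue(pingu) => penguin(rex)]. Adds cold(rex), penguin(rex).
Round 3: (iii) [penguin(rex), cold(rex), red(rex) => has_feathers(pingu)]. Adds has_feathers(pingu).

blue(pingu), closed(rex), cold(rex), flagged(pingu), green(rex), has_feathers(pingu), large(pingu), open(rex), penguin(rex), red(rex), small(rex), stale(rex), swims(rex)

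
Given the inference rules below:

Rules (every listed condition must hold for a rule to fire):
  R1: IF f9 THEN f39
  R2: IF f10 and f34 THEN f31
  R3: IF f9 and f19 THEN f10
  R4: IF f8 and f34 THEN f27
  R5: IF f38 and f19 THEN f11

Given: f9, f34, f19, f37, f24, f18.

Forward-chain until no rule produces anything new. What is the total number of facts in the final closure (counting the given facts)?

9

[1] R1 [IF f9 THEN f39]; R3 [IF f9 and f19 THEN f10]. ⇒ new: f39, f10.
[2] R2 [IF f10 and f34 THEN f31]. ⇒ new: f31.
Closure: {f10, f18, f19, f24, f31, f34, f37, f39, f9} — 9 facts.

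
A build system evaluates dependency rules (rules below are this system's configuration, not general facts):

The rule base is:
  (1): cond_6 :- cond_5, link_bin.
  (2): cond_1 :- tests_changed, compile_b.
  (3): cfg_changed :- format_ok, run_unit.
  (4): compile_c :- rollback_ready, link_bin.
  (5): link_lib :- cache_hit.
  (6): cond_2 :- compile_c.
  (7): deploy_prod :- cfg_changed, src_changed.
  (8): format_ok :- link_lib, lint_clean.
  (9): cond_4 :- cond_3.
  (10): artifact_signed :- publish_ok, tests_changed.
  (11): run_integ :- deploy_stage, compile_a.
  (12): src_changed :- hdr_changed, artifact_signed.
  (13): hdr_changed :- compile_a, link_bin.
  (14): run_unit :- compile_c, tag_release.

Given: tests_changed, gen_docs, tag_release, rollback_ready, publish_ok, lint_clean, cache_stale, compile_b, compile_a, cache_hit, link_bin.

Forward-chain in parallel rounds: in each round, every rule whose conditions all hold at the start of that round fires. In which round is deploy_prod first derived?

4

Round 1 — (2), (4), (5), (10), (13), derive cond_1, compile_c, link_lib, artifact_signed, hdr_changed.
Round 2 — (6), (8), (12), (14), derive cond_2, format_ok, src_changed, run_unit.
Round 3 — (3), derive cfg_changed.
Round 4 — (7), derive deploy_prod.
deploy_prod first appears in round 4.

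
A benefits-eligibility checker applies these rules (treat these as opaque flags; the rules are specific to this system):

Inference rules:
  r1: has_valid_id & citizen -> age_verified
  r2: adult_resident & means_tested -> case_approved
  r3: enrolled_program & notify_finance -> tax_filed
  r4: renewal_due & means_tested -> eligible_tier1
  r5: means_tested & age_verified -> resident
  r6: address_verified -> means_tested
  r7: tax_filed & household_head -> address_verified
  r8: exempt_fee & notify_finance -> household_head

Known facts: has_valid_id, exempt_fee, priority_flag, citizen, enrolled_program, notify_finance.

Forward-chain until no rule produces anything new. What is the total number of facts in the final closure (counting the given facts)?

[1] r1 [has_valid_id & citizen -> age_verified]; r3 [enrolled_program & notify_finance -> tax_filed]; r8 [exempt_fee & notify_finance -> household_head]. ⇒ new: age_verified, tax_filed, household_head.
[2] r7 [tax_filed & household_head -> address_verified]. ⇒ new: address_verified.
[3] r6 [address_verified -> means_tested]. ⇒ new: means_tested.
[4] r5 [means_tested & age_verified -> resident]. ⇒ new: resident.
Closure: {address_verified, age_verified, citizen, enrolled_program, exempt_fee, has_valid_id, household_head, means_tested, notify_finance, priority_flag, resident, tax_filed} — 12 facts.

12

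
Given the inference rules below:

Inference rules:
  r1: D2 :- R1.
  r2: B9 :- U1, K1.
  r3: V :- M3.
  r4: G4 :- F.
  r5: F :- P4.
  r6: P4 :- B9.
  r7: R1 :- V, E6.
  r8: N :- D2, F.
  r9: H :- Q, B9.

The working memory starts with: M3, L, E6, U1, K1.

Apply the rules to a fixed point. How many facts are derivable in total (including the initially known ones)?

Round 1: r2 [B9 :- U1, K1.]; r3 [V :- M3.]. New: B9, V.
Round 2: r6 [P4 :- B9.]; r7 [R1 :- V, E6.]. New: P4, R1.
Round 3: r1 [D2 :- R1.]; r5 [F :- P4.]. New: D2, F.
Round 4: r4 [G4 :- F.]; r8 [N :- D2, F.]. New: G4, N.
Closure: {B9, D2, E6, F, G4, K1, L, M3, N, P4, R1, U1, V} — 13 facts.

13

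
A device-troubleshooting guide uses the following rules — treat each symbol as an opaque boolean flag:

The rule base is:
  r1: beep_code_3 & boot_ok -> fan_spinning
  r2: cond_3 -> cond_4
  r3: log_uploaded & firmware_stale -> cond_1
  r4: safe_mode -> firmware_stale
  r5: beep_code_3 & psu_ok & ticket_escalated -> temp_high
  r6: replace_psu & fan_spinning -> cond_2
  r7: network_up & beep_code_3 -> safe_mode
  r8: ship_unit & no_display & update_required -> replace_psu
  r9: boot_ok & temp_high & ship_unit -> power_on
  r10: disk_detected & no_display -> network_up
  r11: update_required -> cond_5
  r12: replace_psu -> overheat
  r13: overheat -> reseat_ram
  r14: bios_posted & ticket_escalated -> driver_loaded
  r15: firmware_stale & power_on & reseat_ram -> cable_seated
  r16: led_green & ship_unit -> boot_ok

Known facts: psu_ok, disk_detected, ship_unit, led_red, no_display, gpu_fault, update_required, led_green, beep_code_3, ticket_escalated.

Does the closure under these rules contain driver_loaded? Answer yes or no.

no

[1] r5 [beep_code_3 & psu_ok & ticket_escalated -> temp_high]; r8 [ship_unit & no_display & update_required -> replace_psu]; r10 [disk_detected & no_display -> network_up]; r11 [update_required -> cond_5]; r16 [led_green & ship_unit -> boot_ok]. ⇒ new: temp_high, replace_psu, network_up, cond_5, boot_ok.
[2] r1 [beep_code_3 & boot_ok -> fan_spinning]; r7 [network_up & beep_code_3 -> safe_mode]; r9 [boot_ok & temp_high & ship_unit -> power_on]; r12 [replace_psu -> overheat]. ⇒ new: fan_spinning, safe_mode, power_on, overheat.
[3] r4 [safe_mode -> firmware_stale]; r6 [replace_psu & fan_spinning -> cond_2]; r13 [overheat -> reseat_ram]. ⇒ new: firmware_stale, cond_2, reseat_ram.
[4] r15 [firmware_stale & power_on & reseat_ram -> cable_seated]. ⇒ new: cable_seated.
Fixed point reached. driver_loaded is concluded only by r14; r14 needs bios_posted (never derived).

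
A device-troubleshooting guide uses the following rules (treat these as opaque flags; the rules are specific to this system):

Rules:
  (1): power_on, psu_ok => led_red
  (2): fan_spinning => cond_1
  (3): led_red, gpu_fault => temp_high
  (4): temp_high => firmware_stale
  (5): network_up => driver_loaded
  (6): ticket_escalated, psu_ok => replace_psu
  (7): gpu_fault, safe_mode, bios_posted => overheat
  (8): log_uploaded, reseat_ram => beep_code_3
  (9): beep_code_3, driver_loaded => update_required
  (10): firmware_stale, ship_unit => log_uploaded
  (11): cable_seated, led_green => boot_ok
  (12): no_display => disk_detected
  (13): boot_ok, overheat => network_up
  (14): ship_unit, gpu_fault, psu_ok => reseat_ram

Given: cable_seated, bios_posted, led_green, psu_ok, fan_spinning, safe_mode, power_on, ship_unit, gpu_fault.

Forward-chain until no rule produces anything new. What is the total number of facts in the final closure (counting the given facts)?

Round 1: (1) [power_on, psu_ok => led_red]; (2) [fan_spinning => cond_1]; (7) [gpu_fault, safe_mode, bios_posted => overheat]; (11) [cable_seated, led_green => boot_ok]; (14) [ship_unit, gpu_fault, psu_ok => reseat_ram]. New: led_red, cond_1, overheat, boot_ok, reseat_ram.
Round 2: (3) [led_red, gpu_fault => temp_high]; (13) [boot_ok, overheat => network_up]. New: temp_high, network_up.
Round 3: (4) [temp_high => firmware_stale]; (5) [network_up => driver_loaded]. New: firmware_stale, driver_loaded.
Round 4: (10) [firmware_stale, ship_unit => log_uploaded]. New: log_uploaded.
Round 5: (8) [log_uploaded, reseat_ram => beep_code_3]. New: beep_code_3.
Round 6: (9) [beep_code_3, driver_loaded => update_required]. New: update_required.
Closure: {beep_code_3, bios_posted, boot_ok, cable_seated, cond_1, driver_loaded, fan_spinning, firmware_stale, gpu_fault, led_green, led_red, log_uploaded, network_up, overheat, power_on, psu_ok, reseat_ram, safe_mode, ship_unit, temp_high, update_required} — 21 facts.

21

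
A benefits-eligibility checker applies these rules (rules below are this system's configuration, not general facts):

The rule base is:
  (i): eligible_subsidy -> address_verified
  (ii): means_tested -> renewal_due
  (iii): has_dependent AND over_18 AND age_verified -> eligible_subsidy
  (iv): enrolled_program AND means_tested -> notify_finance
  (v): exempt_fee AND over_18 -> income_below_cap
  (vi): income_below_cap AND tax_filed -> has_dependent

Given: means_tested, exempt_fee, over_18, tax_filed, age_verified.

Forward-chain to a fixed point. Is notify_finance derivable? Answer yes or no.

no

[1] (ii) [means_tested -> renewal_due]; (v) [exempt_fee AND over_18 -> income_below_cap]. ⇒ new: renewal_due, income_below_cap.
[2] (vi) [income_below_cap AND tax_filed -> has_dependent]. ⇒ new: has_dependent.
[3] (iii) [has_dependent AND over_18 AND age_verified -> eligible_subsidy]. ⇒ new: eligible_subsidy.
[4] (i) [eligible_subsidy -> address_verified]. ⇒ new: address_verified.
Fixed point reached. notify_finance is concluded only by (iv); (iv) needs enrolled_program (never derived).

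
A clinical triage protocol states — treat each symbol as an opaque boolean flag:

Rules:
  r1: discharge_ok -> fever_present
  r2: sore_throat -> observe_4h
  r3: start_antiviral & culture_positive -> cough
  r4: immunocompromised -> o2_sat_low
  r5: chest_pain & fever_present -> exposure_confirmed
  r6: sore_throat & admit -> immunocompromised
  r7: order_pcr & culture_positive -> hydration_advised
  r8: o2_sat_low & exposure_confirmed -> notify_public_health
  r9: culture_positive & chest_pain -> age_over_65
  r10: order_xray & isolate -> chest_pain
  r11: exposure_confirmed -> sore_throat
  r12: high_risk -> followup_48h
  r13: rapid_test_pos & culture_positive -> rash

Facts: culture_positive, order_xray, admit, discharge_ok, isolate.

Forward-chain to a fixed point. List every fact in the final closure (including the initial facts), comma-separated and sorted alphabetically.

admit, age_over_65, chest_pain, culture_positive, discharge_ok, exposure_confirmed, fever_present, immunocompromised, isolate, notify_public_health, o2_sat_low, observe_4h, order_xray, sore_throat

Round 1: r1 [discharge_ok -> fever_present]; r10 [order_xray & isolate -> chest_pain]. New: fever_present, chest_pain.
Round 2: r5 [chest_pain & fever_present -> exposure_confirmed]; r9 [culture_positive & chest_pain -> age_over_65]. New: exposure_confirmed, age_over_65.
Round 3: r11 [exposure_confirmed -> sore_throat]. New: sore_throat.
Round 4: r2 [sore_throat -> observe_4h]; r6 [sore_throat & admit -> immunocompromised]. New: observe_4h, immunocompromised.
Round 5: r4 [immunocompromised -> o2_sat_low]. New: o2_sat_low.
Round 6: r8 [o2_sat_low & exposure_confirmed -> notify_public_health]. New: notify_public_health.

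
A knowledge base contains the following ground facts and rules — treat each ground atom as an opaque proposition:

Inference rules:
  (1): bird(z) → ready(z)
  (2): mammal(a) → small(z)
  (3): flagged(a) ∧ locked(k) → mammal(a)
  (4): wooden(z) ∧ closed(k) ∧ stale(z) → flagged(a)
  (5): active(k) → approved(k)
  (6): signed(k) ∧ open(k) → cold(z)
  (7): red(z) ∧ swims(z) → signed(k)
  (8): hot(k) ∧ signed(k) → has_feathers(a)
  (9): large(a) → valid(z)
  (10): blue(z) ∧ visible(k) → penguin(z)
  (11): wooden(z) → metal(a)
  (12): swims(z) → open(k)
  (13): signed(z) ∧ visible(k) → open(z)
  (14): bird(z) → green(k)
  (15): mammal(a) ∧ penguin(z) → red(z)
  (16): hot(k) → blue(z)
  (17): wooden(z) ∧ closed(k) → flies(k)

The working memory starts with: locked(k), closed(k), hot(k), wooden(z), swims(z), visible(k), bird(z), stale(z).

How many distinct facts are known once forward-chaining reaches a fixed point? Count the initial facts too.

Round 1 — (1), (4), (11), (12), (14), (16), (17), derive ready(z), flagged(a), metal(a), open(k), green(k), blue(z), flies(k).
Round 2 — (3), (10), derive mammal(a), penguin(z).
Round 3 — (2), (15), derive small(z), red(z).
Round 4 — (7), derive signed(k).
Round 5 — (6), (8), derive cold(z), has_feathers(a).
Closure: {bird(z), blue(z), closed(k), cold(z), flagged(a), flies(k), green(k), has_feathers(a), hot(k), locked(k), mammal(a), metal(a), open(k), penguin(z), ready(z), red(z), signed(k), small(z), stale(z), swims(z), visible(k), wooden(z)} — 22 facts.

22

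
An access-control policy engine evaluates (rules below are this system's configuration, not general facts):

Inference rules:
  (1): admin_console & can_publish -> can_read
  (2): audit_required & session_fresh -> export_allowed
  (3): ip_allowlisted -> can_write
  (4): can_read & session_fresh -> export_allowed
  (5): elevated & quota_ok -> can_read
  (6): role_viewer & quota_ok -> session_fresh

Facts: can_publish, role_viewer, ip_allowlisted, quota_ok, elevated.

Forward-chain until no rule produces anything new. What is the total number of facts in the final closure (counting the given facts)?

Round 1 — (3), (5), (6), derive can_write, can_read, session_fresh.
Round 2 — (4), derive export_allowed.
Closure: {can_publish, can_read, can_write, elevated, export_allowed, ip_allowlisted, quota_ok, role_viewer, session_fresh} — 9 facts.

9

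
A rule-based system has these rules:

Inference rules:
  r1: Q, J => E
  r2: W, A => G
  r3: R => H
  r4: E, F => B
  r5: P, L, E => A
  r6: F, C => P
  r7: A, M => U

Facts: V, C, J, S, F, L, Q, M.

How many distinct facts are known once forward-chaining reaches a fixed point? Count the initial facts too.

Round 1 — r1, r6, derive E, P.
Round 2 — r4, r5, derive B, A.
Round 3 — r7, derive U.
Closure: {A, B, C, E, F, J, L, M, P, Q, S, U, V} — 13 facts.

13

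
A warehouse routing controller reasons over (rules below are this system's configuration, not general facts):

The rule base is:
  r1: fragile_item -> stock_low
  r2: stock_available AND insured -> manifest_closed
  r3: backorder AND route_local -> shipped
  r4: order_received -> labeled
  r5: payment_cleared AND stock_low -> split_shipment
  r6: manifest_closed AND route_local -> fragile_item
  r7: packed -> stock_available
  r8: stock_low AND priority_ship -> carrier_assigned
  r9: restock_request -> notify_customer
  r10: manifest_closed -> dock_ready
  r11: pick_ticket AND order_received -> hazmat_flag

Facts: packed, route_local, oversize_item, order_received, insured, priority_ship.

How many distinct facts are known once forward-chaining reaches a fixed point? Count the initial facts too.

13

Round 1: r4 [order_received -> labeled]; r7 [packed -> stock_available]. New: labeled, stock_available.
Round 2: r2 [stock_available AND insured -> manifest_closed]. New: manifest_closed.
Round 3: r6 [manifest_closed AND route_local -> fragile_item]; r10 [manifest_closed -> dock_ready]. New: fragile_item, dock_ready.
Round 4: r1 [fragile_item -> stock_low]. New: stock_low.
Round 5: r8 [stock_low AND priority_ship -> carrier_assigned]. New: carrier_assigned.
Closure: {carrier_assigned, dock_ready, fragile_item, insured, labeled, manifest_closed, order_received, oversize_item, packed, priority_ship, route_local, stock_available, stock_low} — 13 facts.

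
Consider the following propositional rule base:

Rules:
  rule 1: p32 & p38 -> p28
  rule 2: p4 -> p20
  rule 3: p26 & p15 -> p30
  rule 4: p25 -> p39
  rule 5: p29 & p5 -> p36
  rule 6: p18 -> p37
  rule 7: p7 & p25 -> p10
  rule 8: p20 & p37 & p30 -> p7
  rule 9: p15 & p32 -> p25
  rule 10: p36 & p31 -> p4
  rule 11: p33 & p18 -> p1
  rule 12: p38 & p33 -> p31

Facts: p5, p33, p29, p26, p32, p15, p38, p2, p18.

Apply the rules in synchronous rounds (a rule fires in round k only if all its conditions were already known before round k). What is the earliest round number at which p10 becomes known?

Round 1 — rule 1, rule 3, rule 5, rule 6, rule 9, rule 11, rule 12, derive p28, p30, p36, p37, p25, p1, p31.
Round 2 — rule 4, rule 10, derive p39, p4.
Round 3 — rule 2, derive p20.
Round 4 — rule 8, derive p7.
Round 5 — rule 7, derive p10.
p10 first appears in round 5.

5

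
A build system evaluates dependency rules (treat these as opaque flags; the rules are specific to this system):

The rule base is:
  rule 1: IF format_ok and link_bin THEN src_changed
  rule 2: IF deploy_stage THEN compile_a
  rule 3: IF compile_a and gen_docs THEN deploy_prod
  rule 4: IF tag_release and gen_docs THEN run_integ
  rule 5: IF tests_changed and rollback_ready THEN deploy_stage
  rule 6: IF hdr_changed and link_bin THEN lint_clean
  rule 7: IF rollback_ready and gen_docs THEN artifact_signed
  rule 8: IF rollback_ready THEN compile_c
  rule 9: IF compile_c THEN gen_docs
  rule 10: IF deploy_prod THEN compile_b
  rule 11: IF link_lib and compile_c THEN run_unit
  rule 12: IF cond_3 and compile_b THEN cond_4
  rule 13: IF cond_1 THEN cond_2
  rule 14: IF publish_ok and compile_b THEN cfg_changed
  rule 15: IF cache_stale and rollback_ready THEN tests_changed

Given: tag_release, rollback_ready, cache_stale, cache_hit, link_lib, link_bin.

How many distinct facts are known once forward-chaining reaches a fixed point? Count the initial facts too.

[1] rule 8 [IF rollback_ready THEN compile_c]; rule 15 [IF cache_stale and rollback_ready THEN tests_changed]. ⇒ new: compile_c, tests_changed.
[2] rule 5 [IF tests_changed and rollback_ready THEN deploy_stage]; rule 9 [IF compile_c THEN gen_docs]; rule 11 [IF link_lib and compile_c THEN run_unit]. ⇒ new: deploy_stage, gen_docs, run_unit.
[3] rule 2 [IF deploy_stage THEN compile_a]; rule 4 [IF tag_release and gen_docs THEN run_integ]; rule 7 [IF rollback_ready and gen_docs THEN artifact_signed]. ⇒ new: compile_a, run_integ, artifact_signed.
[4] rule 3 [IF compile_a and gen_docs THEN deploy_prod]. ⇒ new: deploy_prod.
[5] rule 10 [IF deploy_prod THEN compile_b]. ⇒ new: compile_b.
Closure: {artifact_signed, cache_hit, cache_stale, compile_a, compile_b, compile_c, deploy_prod, deploy_stage, gen_docs, link_bin, link_lib, rollback_ready, run_integ, run_unit, tag_release, tests_changed} — 16 facts.

16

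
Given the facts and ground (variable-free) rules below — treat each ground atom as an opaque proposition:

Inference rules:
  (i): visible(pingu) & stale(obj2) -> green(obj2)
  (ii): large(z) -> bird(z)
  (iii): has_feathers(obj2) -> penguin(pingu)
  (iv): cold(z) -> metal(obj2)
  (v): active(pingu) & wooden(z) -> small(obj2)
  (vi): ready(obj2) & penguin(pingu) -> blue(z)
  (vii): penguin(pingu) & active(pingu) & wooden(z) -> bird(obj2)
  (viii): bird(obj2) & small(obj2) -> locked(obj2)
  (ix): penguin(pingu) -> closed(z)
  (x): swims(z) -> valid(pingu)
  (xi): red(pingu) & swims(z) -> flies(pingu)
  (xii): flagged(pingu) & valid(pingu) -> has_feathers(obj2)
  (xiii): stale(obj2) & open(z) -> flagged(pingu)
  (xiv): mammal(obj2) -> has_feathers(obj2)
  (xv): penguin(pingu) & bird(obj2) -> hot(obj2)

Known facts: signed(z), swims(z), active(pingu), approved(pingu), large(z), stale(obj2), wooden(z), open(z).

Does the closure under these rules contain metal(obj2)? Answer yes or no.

Round 1: (ii) [large(z) -> bird(z)]; (v) [active(pingu) & wooden(z) -> small(obj2)]; (x) [swims(z) -> valid(pingu)]; (xiii) [stale(obj2) & open(z) -> flagged(pingu)]. Adds bird(z), small(obj2), valid(pingu), flagged(pingu).
Round 2: (xii) [flagged(pingu) & valid(pingu) -> has_feathers(obj2)]. Adds has_feathers(obj2).
Round 3: (iii) [has_feathers(obj2) -> penguin(pingu)]. Adds penguin(pingu).
Round 4: (vii) [penguin(pingu) & active(pingu) & wooden(z) -> bird(obj2)]; (ix) [penguin(pingu) -> closed(z)]. Adds bird(obj2), closed(z).
Round 5: (viii) [bird(obj2) & small(obj2) -> locked(obj2)]; (xv) [penguin(pingu) & bird(obj2) -> hot(obj2)]. Adds locked(obj2), hot(obj2).
Fixed point reached. metal(obj2) is concluded only by (iv); (iv) needs cold(z) (never derived).

no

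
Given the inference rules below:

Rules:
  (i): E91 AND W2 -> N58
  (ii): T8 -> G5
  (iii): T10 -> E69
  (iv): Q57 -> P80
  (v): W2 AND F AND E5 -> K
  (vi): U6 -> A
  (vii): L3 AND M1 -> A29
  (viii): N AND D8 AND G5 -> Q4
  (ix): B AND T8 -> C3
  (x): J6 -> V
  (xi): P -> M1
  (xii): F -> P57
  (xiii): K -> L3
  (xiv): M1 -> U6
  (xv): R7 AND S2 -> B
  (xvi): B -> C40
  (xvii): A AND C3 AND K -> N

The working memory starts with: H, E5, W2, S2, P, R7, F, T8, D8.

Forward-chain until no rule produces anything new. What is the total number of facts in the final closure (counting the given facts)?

22

Round 1 — (ii), (v), (xi), (xii), (xv), derive G5, K, M1, P57, B.
Round 2 — (ix), (xiii), (xiv), (xvi), derive C3, L3, U6, C40.
Round 3 — (vi), (vii), derive A, A29.
Round 4 — (xvii), derive N.
Round 5 — (viii), derive Q4.
Closure: {A, A29, B, C3, C40, D8, E5, F, G5, H, K, L3, M1, N, P, P57, Q4, R7, S2, T8, U6, W2} — 22 facts.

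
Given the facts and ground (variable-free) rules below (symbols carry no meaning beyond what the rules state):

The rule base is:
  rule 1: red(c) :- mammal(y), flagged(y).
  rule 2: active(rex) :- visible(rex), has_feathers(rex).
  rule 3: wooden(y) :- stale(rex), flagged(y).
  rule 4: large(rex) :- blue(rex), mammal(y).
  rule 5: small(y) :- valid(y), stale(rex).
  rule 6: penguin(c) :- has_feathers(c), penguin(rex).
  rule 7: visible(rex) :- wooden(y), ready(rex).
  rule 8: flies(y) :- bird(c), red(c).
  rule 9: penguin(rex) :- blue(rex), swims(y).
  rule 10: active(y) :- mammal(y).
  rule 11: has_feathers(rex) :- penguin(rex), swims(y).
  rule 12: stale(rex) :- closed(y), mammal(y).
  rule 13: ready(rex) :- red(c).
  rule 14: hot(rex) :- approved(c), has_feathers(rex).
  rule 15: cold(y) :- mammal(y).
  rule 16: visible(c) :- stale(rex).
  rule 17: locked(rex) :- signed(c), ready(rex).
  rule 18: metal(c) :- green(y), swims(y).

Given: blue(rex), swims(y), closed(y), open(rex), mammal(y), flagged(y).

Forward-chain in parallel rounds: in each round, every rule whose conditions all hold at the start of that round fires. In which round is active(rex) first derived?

Round 1: rule 1 [red(c) :- mammal(y), flagged(y).]; rule 4 [large(rex) :- blue(rex), mammal(y).]; rule 9 [penguin(rex) :- blue(rex), swims(y).]; rule 10 [active(y) :- mammal(y).]; rule 12 [stale(rex) :- closed(y), mammal(y).]; rule 15 [cold(y) :- mammal(y).]. Adds red(c), large(rex), penguin(rex), active(y), stale(rex), cold(y).
Round 2: rule 3 [wooden(y) :- stale(rex), flagged(y).]; rule 11 [has_feathers(rex) :- penguin(rex), swims(y).]; rule 13 [ready(rex) :- red(c).]; rule 16 [visible(c) :- stale(rex).]. Adds wooden(y), has_feathers(rex), ready(rex), visible(c).
Round 3: rule 7 [visible(rex) :- wooden(y), ready(rex).]. Adds visible(rex).
Round 4: rule 2 [active(rex) :- visible(rex), has_feathers(rex).]. Adds active(rex).
active(rex) first appears in round 4.

4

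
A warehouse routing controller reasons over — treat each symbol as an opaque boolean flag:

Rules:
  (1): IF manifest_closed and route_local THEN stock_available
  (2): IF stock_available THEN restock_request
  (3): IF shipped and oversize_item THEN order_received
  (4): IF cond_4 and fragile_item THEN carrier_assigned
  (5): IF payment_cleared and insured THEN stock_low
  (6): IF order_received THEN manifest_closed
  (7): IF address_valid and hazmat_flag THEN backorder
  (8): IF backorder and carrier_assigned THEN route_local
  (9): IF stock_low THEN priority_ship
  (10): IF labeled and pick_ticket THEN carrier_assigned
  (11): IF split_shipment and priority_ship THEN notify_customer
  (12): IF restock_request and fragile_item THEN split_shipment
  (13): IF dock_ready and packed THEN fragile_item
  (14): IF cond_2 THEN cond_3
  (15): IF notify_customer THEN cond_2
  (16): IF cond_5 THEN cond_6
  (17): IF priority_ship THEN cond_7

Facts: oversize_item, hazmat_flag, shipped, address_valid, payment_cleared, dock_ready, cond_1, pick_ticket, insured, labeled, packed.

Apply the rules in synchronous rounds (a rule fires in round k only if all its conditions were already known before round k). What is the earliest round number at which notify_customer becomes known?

6

Round 1 fires (3), (5), (7), (10), (13), giving order_received, stock_low, backorder, carrier_assigned, fragile_item.
Round 2 fires (6), (8), (9), giving manifest_closed, route_local, priority_ship.
Round 3 fires (1), (17), giving stock_available, cond_7.
Round 4 fires (2), giving restock_request.
Round 5 fires (12), giving split_shipment.
Round 6 fires (11), giving notify_customer.
notify_customer first appears in round 6.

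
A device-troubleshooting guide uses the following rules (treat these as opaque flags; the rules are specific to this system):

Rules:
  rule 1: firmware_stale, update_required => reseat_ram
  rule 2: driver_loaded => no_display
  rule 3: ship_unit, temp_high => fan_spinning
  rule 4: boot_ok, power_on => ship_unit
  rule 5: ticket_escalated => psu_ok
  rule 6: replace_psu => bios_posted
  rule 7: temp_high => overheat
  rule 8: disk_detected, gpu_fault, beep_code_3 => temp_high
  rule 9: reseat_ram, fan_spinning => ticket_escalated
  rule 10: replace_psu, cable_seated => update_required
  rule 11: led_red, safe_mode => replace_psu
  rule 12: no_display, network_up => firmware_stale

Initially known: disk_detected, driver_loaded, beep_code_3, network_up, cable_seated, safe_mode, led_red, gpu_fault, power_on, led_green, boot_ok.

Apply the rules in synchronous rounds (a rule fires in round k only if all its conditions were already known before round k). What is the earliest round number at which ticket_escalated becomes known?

4

[1] rule 2 [driver_loaded => no_display]; rule 4 [boot_ok, power_on => ship_unit]; rule 8 [disk_detected, gpu_fault, beep_code_3 => temp_high]; rule 11 [led_red, safe_mode => replace_psu]. ⇒ new: no_display, ship_unit, temp_high, replace_psu.
[2] rule 3 [ship_unit, temp_high => fan_spinning]; rule 6 [replace_psu => bios_posted]; rule 7 [temp_high => overheat]; rule 10 [replace_psu, cable_seated => update_required]; rule 12 [no_display, network_up => firmware_stale]. ⇒ new: fan_spinning, bios_posted, overheat, update_required, firmware_stale.
[3] rule 1 [firmware_stale, update_required => reseat_ram]. ⇒ new: reseat_ram.
[4] rule 9 [reseat_ram, fan_spinning => ticket_escalated]. ⇒ new: ticket_escalated.
ticket_escalated first appears in round 4.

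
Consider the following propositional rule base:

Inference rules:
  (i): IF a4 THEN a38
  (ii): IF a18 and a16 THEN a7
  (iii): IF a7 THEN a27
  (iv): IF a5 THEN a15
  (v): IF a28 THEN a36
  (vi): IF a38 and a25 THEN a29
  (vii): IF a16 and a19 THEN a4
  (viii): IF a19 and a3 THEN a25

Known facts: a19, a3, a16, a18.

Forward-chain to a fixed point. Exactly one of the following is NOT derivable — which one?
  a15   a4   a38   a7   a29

a15

[1] (ii) [IF a18 and a16 THEN a7]; (vii) [IF a16 and a19 THEN a4]; (viii) [IF a19 and a3 THEN a25]. ⇒ new: a7, a4, a25.
[2] (i) [IF a4 THEN a38]; (iii) [IF a7 THEN a27]. ⇒ new: a38, a27.
[3] (vi) [IF a38 and a25 THEN a29]. ⇒ new: a29.
Derived: a38 (round 2), a29 (round 3), a4 (round 1), a7 (round 1). a15 never appears in any round.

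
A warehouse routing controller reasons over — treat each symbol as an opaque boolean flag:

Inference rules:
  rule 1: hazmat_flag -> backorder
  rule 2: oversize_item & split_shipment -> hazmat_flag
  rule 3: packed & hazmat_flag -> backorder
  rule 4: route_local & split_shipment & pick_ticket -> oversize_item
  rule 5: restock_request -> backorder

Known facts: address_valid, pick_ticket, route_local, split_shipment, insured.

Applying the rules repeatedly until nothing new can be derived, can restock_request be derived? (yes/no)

no

Round 1: rule 4 [route_local & split_shipment & pick_ticket -> oversize_item]. Adds oversize_item.
Round 2: rule 2 [oversize_item & split_shipment -> hazmat_flag]. Adds hazmat_flag.
Round 3: rule 1 [hazmat_flag -> backorder]. Adds backorder.
Fixed point reached. No rule has restock_request as a consequent, and it is not given.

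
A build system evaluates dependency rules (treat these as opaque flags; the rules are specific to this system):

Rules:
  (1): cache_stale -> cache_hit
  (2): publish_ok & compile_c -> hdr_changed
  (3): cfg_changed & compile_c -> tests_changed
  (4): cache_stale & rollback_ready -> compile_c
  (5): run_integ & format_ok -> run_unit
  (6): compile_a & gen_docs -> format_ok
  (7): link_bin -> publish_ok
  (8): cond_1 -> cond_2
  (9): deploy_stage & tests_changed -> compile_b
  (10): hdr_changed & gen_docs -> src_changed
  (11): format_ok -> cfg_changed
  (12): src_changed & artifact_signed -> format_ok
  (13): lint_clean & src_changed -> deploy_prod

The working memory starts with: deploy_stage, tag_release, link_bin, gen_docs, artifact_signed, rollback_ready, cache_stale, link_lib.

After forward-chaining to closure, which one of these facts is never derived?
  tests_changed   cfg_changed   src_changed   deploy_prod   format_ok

Round 1: (1) [cache_stale -> cache_hit]; (4) [cache_stale & rollback_ready -> compile_c]; (7) [link_bin -> publish_ok]. New: cache_hit, compile_c, publish_ok.
Round 2: (2) [publish_ok & compile_c -> hdr_changed]. New: hdr_changed.
Round 3: (10) [hdr_changed & gen_docs -> src_changed]. New: src_changed.
Round 4: (12) [src_changed & artifact_signed -> format_ok]. New: format_ok.
Round 5: (11) [format_ok -> cfg_changed]. New: cfg_changed.
Round 6: (3) [cfg_changed & compile_c -> tests_changed]. New: tests_changed.
Round 7: (9) [deploy_stage & tests_changed -> compile_b]. New: compile_b.
Derived: format_ok (round 4), tests_changed (round 6), cfg_changed (round 5), src_changed (round 3). deploy_prod never appears in any round.

deploy_prod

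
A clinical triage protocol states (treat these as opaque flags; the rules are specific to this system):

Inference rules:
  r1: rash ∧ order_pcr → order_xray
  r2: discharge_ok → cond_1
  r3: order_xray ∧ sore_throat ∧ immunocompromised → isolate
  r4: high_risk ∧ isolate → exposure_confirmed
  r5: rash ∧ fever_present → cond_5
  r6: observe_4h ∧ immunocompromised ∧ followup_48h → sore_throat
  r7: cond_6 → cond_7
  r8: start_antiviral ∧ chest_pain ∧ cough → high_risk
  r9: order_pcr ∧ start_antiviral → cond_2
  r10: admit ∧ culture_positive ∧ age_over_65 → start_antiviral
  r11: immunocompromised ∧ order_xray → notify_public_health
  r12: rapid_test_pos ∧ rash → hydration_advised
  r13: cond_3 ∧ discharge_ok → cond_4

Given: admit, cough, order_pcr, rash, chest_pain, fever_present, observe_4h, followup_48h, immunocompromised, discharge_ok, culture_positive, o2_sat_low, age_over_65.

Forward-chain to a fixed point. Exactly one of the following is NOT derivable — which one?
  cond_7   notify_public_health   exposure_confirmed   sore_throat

Round 1: r1 [rash ∧ order_pcr → order_xray]; r2 [discharge_ok → cond_1]; r5 [rash ∧ fever_present → cond_5]; r6 [observe_4h ∧ immunocompromised ∧ followup_48h → sore_throat]; r10 [admit ∧ culture_positive ∧ age_over_65 → start_antiviral]. Adds order_xray, cond_1, cond_5, sore_throat, start_antiviral.
Round 2: r3 [order_xray ∧ sore_throat ∧ immunocompromised → isolate]; r8 [start_antiviral ∧ chest_pain ∧ cough → high_risk]; r9 [order_pcr ∧ start_antiviral → cond_2]; r11 [immunocompromised ∧ order_xray → notify_public_health]. Adds isolate, high_risk, cond_2, notify_public_health.
Round 3: r4 [high_risk ∧ isolate → exposure_confirmed]. Adds exposure_confirmed.
Derived: notify_public_health (round 2), exposure_confirmed (round 3), sore_throat (round 1). cond_7 never appears in any round.

cond_7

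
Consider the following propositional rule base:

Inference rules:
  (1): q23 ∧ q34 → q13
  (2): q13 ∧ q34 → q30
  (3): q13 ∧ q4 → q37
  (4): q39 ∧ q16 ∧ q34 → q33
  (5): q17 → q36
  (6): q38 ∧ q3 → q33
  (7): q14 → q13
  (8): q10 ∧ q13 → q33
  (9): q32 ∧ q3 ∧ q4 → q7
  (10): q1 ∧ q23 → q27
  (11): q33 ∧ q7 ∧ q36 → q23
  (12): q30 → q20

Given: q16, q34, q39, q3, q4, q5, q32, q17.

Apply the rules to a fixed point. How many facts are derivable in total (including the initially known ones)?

16

Round 1: (4) [q39 ∧ q16 ∧ q34 → q33]; (5) [q17 → q36]; (9) [q32 ∧ q3 ∧ q4 → q7]. Adds q33, q36, q7.
Round 2: (11) [q33 ∧ q7 ∧ q36 → q23]. Adds q23.
Round 3: (1) [q23 ∧ q34 → q13]. Adds q13.
Round 4: (2) [q13 ∧ q34 → q30]; (3) [q13 ∧ q4 → q37]. Adds q30, q37.
Round 5: (12) [q30 → q20]. Adds q20.
Closure: {q13, q16, q17, q20, q23, q3, q30, q32, q33, q34, q36, q37, q39, q4, q5, q7} — 16 facts.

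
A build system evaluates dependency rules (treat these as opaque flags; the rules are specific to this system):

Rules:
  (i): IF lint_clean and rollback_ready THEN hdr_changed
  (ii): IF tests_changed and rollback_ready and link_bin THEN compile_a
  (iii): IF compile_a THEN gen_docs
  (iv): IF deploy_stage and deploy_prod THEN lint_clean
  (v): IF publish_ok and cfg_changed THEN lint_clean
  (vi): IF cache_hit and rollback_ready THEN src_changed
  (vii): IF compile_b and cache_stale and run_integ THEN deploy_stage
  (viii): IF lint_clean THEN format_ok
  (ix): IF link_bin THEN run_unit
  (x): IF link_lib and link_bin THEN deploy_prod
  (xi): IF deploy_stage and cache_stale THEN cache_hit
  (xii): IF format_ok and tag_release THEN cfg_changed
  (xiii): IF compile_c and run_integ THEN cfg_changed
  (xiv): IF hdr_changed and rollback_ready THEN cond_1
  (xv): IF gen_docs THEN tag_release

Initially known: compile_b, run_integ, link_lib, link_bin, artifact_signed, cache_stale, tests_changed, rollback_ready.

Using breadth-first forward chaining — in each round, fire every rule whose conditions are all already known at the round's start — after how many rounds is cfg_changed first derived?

4

Round 1: (ii) [IF tests_changed and rollback_ready and link_bin THEN compile_a]; (vii) [IF compile_b and cache_stale and run_integ THEN deploy_stage]; (ix) [IF link_bin THEN run_unit]; (x) [IF link_lib and link_bin THEN deploy_prod]. New: compile_a, deploy_stage, run_unit, deploy_prod.
Round 2: (iii) [IF compile_a THEN gen_docs]; (iv) [IF deploy_stage and deploy_prod THEN lint_clean]; (xi) [IF deploy_stage and cache_stale THEN cache_hit]. New: gen_docs, lint_clean, cache_hit.
Round 3: (i) [IF lint_clean and rollback_ready THEN hdr_changed]; (vi) [IF cache_hit and rollback_ready THEN src_changed]; (viii) [IF lint_clean THEN format_ok]; (xv) [IF gen_docs THEN tag_release]. New: hdr_changed, src_changed, format_ok, tag_release.
Round 4: (xii) [IF format_ok and tag_release THEN cfg_changed]; (xiv) [IF hdr_changed and rollback_ready THEN cond_1]. New: cfg_changed, cond_1.
cfg_changed first appears in round 4.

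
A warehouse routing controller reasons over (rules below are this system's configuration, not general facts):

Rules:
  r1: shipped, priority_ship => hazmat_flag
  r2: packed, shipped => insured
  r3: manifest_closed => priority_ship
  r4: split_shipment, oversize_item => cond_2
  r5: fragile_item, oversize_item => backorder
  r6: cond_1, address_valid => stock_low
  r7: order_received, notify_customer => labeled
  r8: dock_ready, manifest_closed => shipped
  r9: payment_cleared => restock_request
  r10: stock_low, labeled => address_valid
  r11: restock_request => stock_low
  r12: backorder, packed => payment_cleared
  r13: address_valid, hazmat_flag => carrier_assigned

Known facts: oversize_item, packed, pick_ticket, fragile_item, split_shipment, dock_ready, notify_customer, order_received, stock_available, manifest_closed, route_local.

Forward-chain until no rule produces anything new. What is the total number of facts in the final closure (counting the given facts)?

Round 1 fires r3, r4, r5, r7, r8, giving priority_ship, cond_2, backorder, labeled, shipped.
Round 2 fires r1, r2, r12, giving hazmat_flag, insured, payment_cleared.
Round 3 fires r9, giving restock_request.
Round 4 fires r11, giving stock_low.
Round 5 fires r10, giving address_valid.
Round 6 fires r13, giving carrier_assigned.
Closure: {address_valid, backorder, carrier_assigned, cond_2, dock_ready, fragile_item, hazmat_flag, insured, labeled, manifest_closed, notify_customer, order_received, oversize_item, packed, payment_cleared, pick_ticket, priority_ship, restock_request, route_local, shipped, split_shipment, stock_available, stock_low} — 23 facts.

23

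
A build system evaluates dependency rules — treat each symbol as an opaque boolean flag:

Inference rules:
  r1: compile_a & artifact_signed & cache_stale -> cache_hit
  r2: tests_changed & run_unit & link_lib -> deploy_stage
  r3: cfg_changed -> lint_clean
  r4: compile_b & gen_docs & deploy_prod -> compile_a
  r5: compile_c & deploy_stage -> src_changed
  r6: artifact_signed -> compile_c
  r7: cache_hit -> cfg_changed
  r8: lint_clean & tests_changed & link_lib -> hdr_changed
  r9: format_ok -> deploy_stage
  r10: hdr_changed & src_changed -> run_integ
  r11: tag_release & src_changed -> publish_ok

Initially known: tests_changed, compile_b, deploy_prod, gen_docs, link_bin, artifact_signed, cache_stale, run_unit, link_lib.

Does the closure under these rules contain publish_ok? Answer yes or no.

Round 1: r2 [tests_changed & run_unit & link_lib -> deploy_stage]; r4 [compile_b & gen_docs & deploy_prod -> compile_a]; r6 [artifact_signed -> compile_c]. New: deploy_stage, compile_a, compile_c.
Round 2: r1 [compile_a & artifact_signed & cache_stale -> cache_hit]; r5 [compile_c & deploy_stage -> src_changed]. New: cache_hit, src_changed.
Round 3: r7 [cache_hit -> cfg_changed]. New: cfg_changed.
Round 4: r3 [cfg_changed -> lint_clean]. New: lint_clean.
Round 5: r8 [lint_clean & tests_changed & link_lib -> hdr_changed]. New: hdr_changed.
Round 6: r10 [hdr_changed & src_changed -> run_integ]. New: run_integ.
Fixed point reached. publish_ok is concluded only by r11; r11 needs tag_release (never derived).

no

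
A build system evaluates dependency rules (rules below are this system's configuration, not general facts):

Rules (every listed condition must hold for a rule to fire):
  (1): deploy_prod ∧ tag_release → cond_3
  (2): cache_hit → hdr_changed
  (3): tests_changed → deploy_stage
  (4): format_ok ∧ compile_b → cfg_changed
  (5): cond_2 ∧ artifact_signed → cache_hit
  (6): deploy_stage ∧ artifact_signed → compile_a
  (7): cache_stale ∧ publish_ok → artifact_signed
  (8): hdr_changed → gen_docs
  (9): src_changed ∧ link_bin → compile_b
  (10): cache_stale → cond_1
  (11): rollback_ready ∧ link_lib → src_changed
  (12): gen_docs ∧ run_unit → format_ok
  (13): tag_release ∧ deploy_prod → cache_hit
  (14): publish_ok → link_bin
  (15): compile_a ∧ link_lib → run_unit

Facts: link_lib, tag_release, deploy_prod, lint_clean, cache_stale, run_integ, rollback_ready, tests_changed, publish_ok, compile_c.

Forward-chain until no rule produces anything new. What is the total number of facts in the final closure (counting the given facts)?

Round 1 fires (1), (3), (7), (10), (11), (13), (14), giving cond_3, deploy_stage, artifact_signed, cond_1, src_changed, cache_hit, link_bin.
Round 2 fires (2), (6), (9), giving hdr_changed, compile_a, compile_b.
Round 3 fires (8), (15), giving gen_docs, run_unit.
Round 4 fires (12), giving format_ok.
Round 5 fires (4), giving cfg_changed.
Closure: {artifact_signed, cache_hit, cache_stale, cfg_changed, compile_a, compile_b, compile_c, cond_1, cond_3, deploy_prod, deploy_stage, format_ok, gen_docs, hdr_changed, link_bin, link_lib, lint_clean, publish_ok, rollback_ready, run_integ, run_unit, src_changed, tag_release, tests_changed} — 24 facts.

24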